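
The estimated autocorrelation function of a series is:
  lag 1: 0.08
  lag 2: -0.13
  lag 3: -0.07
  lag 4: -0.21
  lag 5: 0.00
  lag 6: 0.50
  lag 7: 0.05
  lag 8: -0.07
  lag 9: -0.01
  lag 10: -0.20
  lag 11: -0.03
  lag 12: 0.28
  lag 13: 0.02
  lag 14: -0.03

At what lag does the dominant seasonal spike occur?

The largest autocorrelation is r_6 = 0.50, with a weaker echo at lag 12 (0.28); the remaining lags stay at or below 0.08.
The dominant spike at lag 6 indicates a seasonal period of 6.

6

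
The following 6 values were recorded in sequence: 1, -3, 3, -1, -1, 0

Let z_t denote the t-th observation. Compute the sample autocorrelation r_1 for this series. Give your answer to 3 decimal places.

-0.689

Mean z̄ = (1 − 3 + 3 − 1 − 1 + 0)/6 = -0.1667
Deviations from mean: 1.1667, -2.8333, 3.1667, -0.8333, -0.8333, 0.1667
Σ(z_t−z̄)(z_{t+1}−z̄) = (-3.3056) + (-8.9722) + (-2.6389) + (0.6944) + (-0.1389) = -14.3611
Denominator Σ(z_t−z̄)² = 20.8333
r_1 = -14.3611 / 20.8333 = -0.689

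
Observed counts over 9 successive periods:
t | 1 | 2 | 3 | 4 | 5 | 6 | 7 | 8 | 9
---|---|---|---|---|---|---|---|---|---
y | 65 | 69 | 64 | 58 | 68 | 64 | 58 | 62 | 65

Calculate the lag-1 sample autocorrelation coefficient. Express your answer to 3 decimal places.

-0.091

Mean ȳ = (65 + 69 + 64 + 58 + 68 + 64 + 58 + 62 + 65)/9 = 63.6667
Numerator Σ_{t=1}^{8}(y_t−ȳ)(y_{t+1}−ȳ) = -10.7778
Denominator Σ(y_t−ȳ)² = 118.0000
r_1 = -10.7778 / 118.0000 = -0.091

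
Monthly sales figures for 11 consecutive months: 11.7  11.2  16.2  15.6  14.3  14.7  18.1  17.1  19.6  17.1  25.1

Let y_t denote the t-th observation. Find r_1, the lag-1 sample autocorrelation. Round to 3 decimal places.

0.271

Mean ȳ = (11.7 + 11.2 + 16.2 + 15.6 + 14.3 + 14.7 + 18.1 + 17.1 + 19.6 + 17.1 + 25.1)/11 = 16.4273
Numerator Σ_{t=1}^{10}(y_t−ȳ)(y_{t+1}−ȳ) = 39.8602
Denominator Σ(y_t−ȳ)² = 146.9018
r_1 = 39.8602 / 146.9018 = 0.271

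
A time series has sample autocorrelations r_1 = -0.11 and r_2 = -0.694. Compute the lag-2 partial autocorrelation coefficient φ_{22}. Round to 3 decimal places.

φ_{22} = (r_2 − r_1²) / (1 − r_1²)
r_1² = (-0.11)² = 0.0121
Numerator = -0.694 − 0.0121 = -0.7061; denominator = 1 − 0.0121 = 0.9879
φ_{22} = -0.7061 / 0.9879 = -0.715

-0.715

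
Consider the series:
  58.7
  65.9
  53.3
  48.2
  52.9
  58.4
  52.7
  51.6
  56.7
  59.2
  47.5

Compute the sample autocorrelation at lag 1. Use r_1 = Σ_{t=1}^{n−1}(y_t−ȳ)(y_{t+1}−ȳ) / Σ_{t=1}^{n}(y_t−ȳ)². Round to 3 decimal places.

0.035

Mean ȳ = (58.7 + 65.9 + 53.3 + 48.2 + 52.9 + 58.4 + 52.7 + 51.6 + 56.7 + 59.2 + 47.5)/11 = 55.0091
Numerator Σ_{t=1}^{10}(y_t−ȳ)(y_{t+1}−ȳ) = 10.3245
Denominator Σ(y_t−ȳ)² = 291.2291
r_1 = 10.3245 / 291.2291 = 0.035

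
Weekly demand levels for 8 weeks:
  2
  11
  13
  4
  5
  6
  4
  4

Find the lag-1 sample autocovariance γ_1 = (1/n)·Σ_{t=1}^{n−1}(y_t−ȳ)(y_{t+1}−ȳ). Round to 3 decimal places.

0.764

Mean ȳ = (2 + 11 + 13 + 4 + 5 + 6 + 4 + 4)/8 = 6.1250
Deviations: -4.1250, 4.8750, 6.8750, -2.1250, -1.1250, -0.1250, -2.1250, -2.1250
Σ_{t=1}^{7}(y_t−ȳ)(y_{t+1}−ȳ) = 6.1094
γ_1 = 6.1094 / 8 = 0.764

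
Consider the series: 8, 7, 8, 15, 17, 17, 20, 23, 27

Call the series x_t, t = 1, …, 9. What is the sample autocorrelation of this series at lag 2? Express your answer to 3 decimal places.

Mean x̄ = (8 + 7 + 8 + 15 + 17 + 17 + 20 + 23 + 27)/9 = 15.7778
Σ(x_t−x̄)(x_{t+2}−x̄) = (60.4938) + (6.8272) + (-9.5062) + (-0.9506) + (5.1605) + (8.8272) + (47.3827) = 118.2346
Denominator Σ(x_t−x̄)² = 397.5556
r_2 = 118.2346 / 397.5556 = 0.297

0.297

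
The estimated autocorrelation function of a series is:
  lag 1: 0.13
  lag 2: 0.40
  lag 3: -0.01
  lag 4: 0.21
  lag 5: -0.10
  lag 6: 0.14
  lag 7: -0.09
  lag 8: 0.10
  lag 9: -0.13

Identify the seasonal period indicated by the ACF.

The largest autocorrelation is r_2 = 0.40, with a weaker echo at lag 4 (0.21); the remaining lags stay at or below 0.14.
The dominant spike at lag 2 indicates a seasonal period of 2.

2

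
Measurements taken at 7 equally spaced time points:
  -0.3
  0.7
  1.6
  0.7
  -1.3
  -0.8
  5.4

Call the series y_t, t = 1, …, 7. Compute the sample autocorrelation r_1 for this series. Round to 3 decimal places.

-0.122

Mean ȳ = (-0.3 + 0.7 + 1.6 + 0.7 − 1.3 − 0.8 + 5.4)/7 = 0.8571
Deviations from mean: -1.1571, -0.1571, 0.7429, -0.1571, -2.1571, -1.6571, 4.5429
Numerator Σ_{t=1}^{6}(y_t−ȳ)(y_{t+1}−ȳ) = -3.6661
Denominator Σ(y_t−ȳ)² = 29.9771
r_1 = -3.6661 / 29.9771 = -0.122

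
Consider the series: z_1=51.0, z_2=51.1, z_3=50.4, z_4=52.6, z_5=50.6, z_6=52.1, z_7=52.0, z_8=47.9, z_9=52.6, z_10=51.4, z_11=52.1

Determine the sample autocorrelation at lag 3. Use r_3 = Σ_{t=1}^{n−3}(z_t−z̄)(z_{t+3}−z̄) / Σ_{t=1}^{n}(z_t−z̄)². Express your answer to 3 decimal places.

Mean z̄ = (51.0 + 51.1 + 50.4 + 52.6 + 50.6 + 52.1 + 52.0 + 47.9 + 52.6 + 51.4 + 52.1)/11 = 51.2545
Numerator Σ_{t=1}^{8}(z_t−z̄)(z_{t+3}−z̄) = 0.6447
Denominator Σ(z_t−z̄)² = 18.1273
r_3 = 0.6447 / 18.1273 = 0.036

0.036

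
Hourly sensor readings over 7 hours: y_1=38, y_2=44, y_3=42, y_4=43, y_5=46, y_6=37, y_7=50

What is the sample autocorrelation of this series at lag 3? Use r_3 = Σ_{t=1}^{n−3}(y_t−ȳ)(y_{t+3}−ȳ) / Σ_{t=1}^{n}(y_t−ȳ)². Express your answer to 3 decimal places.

Mean ȳ = (38 + 44 + 42 + 43 + 46 + 37 + 50)/7 = 42.8571
Σ(y_t−ȳ)(y_{t+3}−ȳ) = (-0.6939) + (3.5918) + (5.0204) + (1.0204) = 8.9388
Denominator Σ(y_t−ȳ)² = 120.8571
r_3 = 8.9388 / 120.8571 = 0.074

0.074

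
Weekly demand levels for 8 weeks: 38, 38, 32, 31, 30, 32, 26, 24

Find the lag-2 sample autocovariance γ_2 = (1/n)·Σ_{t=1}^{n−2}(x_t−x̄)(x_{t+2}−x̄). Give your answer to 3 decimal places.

0.418

Mean x̄ = (38 + 38 + 32 + 31 + 30 + 32 + 26 + 24)/8 = 31.3750
Deviations: 6.6250, 6.6250, 0.6250, -0.3750, -1.3750, 0.6250, -5.3750, -7.3750
Σ_{t=1}^{6}(x_t−x̄)(x_{t+2}−x̄) = 3.3438
γ_2 = 3.3438 / 8 = 0.418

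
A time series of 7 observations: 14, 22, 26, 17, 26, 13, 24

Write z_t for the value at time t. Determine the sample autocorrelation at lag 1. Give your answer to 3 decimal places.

-0.578

Mean z̄ = (14 + 22 + 26 + 17 + 26 + 13 + 24)/7 = 20.2857
Deviations from mean: -6.2857, 1.7143, 5.7143, -3.2857, 5.7143, -7.2857, 3.7143
Σ(z_t−z̄)(z_{t+1}−z̄) = (-10.7755) + (9.7959) + (-18.7755) + (-18.7755) + (-41.6327) + (-27.0612) = -107.2245
Denominator Σ(z_t−z̄)² = 185.4286
r_1 = -107.2245 / 185.4286 = -0.578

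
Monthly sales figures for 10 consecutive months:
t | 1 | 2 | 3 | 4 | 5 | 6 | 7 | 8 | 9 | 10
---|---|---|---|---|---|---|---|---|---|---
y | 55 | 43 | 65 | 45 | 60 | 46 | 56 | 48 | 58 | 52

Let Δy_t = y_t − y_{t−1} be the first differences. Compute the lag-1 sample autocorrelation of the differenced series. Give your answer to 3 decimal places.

-0.898

First differences Δy: -12, 22, -20, 15, -14, 10, -8, 10, -6
Mean of differences = -0.3333
Numerator Σ(Δy_t−Δȳ)(Δy_{t+1}−Δȳ) = -1569.1111
Denominator Σ(Δy_t−Δȳ)² = 1748.0000
r_1(Δy) = -1569.1111 / 1748.0000 = -0.898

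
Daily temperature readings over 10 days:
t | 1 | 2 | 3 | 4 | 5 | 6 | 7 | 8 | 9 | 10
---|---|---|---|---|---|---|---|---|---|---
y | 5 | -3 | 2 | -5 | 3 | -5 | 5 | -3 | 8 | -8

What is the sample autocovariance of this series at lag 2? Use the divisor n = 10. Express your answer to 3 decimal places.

14.968

Mean ȳ = (5 − 3 + 2 − 5 + 3 − 5 + 5 − 3 + 8 − 8)/10 = -0.1000
Σ_{t=1}^{8}(y_t−ȳ)(y_{t+2}−ȳ) = 149.6800
γ_2 = 149.6800 / 10 = 14.968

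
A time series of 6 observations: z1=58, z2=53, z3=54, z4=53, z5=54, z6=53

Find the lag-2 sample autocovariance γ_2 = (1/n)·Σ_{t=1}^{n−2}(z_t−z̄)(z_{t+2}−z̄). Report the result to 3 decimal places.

0.352

Mean z̄ = (58 + 53 + 54 + 53 + 54 + 53)/6 = 54.1667
Deviations: 3.8333, -1.1667, -0.1667, -1.1667, -0.1667, -1.1667
Σ_{t=1}^{4}(z_t−z̄)(z_{t+2}−z̄) = 2.1111
γ_2 = 2.1111 / 6 = 0.352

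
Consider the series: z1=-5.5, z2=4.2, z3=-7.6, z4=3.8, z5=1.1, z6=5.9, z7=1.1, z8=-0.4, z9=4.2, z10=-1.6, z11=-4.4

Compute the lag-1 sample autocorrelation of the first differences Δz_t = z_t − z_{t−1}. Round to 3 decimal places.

-0.676

First differences Δz: 9.7, -11.8, 11.4, -2.7, 4.8, -4.8, -1.5, 4.6, -5.8, -2.8
Mean of differences = 0.1100
Numerator Σ(Δz_t−Δz̄)(Δz_{t+1}−Δz̄) = -325.2741
Denominator Σ(Δz_t−Δz̄)² = 481.4290
r_1(Δz) = -325.2741 / 481.4290 = -0.676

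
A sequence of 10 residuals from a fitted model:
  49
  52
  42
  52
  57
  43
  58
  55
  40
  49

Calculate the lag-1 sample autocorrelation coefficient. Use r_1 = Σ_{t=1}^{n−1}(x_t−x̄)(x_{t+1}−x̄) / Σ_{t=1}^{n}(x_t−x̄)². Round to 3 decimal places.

Mean x̄ = (49 + 52 + 42 + 52 + 57 + 43 + 58 + 55 + 40 + 49)/10 = 49.7000
Numerator Σ_{t=1}^{9}(x_t−x̄)(x_{t+1}−x̄) = -125.3900
Denominator Σ(x_t−x̄)² = 360.1000
r_1 = -125.3900 / 360.1000 = -0.348

-0.348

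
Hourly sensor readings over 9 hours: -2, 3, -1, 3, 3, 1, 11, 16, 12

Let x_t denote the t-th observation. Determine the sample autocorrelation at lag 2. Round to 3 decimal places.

0.166

Mean x̄ = (-2 + 3 − 1 + 3 + 3 + 1 + 11 + 16 + 12)/9 = 5.1111
Numerator Σ_{t=1}^{7}(x_t−x̄)(x_{t+2}−x̄) = 52.8642
Denominator Σ(x_t−x̄)² = 318.8889
r_2 = 52.8642 / 318.8889 = 0.166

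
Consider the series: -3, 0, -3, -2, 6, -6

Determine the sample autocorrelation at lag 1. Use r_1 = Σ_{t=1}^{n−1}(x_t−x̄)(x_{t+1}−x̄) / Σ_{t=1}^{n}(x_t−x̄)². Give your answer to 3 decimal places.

-0.509

Mean x̄ = (-3 + 0 − 3 − 2 + 6 − 6)/6 = -1.3333
Numerator Σ_{t=1}^{5}(x_t−x̄)(x_{t+1}−x̄) = -42.4444
Denominator Σ(x_t−x̄)² = 83.3333
r_1 = -42.4444 / 83.3333 = -0.509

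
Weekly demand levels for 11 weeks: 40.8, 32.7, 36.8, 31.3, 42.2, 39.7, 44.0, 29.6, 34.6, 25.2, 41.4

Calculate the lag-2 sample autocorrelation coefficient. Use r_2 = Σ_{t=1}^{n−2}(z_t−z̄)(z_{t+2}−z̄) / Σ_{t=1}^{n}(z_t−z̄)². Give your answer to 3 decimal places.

0.227

Mean z̄ = (40.8 + 32.7 + 36.8 + 31.3 + 42.2 + 39.7 + 44.0 + 29.6 + 34.6 + 25.2 + 41.4)/11 = 36.2091
Numerator Σ_{t=1}^{9}(z_t−z̄)(z_{t+2}−z̄) = 81.8162
Denominator Σ(z_t−z̄)² = 361.0291
r_2 = 81.8162 / 361.0291 = 0.227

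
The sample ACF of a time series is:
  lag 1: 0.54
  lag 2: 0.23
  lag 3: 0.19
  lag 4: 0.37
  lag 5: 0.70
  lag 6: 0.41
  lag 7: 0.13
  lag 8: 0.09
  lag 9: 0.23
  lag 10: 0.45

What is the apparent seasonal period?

The largest autocorrelation is r_5 = 0.70; the remaining lags stay at or below 0.54. The elevated value at lag 1 (0.54), dropping to 0.23 at lag 2, reflects decaying short-term dependence rather than seasonality.
The dominant spike at lag 5 indicates a seasonal period of 5.

5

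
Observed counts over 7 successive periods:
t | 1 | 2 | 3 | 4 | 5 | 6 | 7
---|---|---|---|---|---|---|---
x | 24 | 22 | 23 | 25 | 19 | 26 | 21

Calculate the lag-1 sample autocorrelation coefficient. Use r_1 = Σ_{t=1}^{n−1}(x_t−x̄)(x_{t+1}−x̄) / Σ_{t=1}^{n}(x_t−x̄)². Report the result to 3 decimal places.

Mean x̄ = (24 + 22 + 23 + 25 + 19 + 26 + 21)/7 = 22.8571
Deviations from mean: 1.1429, -0.8571, 0.1429, 2.1429, -3.8571, 3.1429, -1.8571
Numerator Σ_{t=1}^{6}(x_t−x̄)(x_{t+1}−x̄) = -27.0204
Denominator Σ(x_t−x̄)² = 34.8571
r_1 = -27.0204 / 34.8571 = -0.775

-0.775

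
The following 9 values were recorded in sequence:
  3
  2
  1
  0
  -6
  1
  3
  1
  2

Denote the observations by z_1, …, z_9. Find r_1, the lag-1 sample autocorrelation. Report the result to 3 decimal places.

Mean z̄ = (3 + 2 + 1 + 0 − 6 + 1 + 3 + 1 + 2)/9 = 0.7778
Numerator Σ_{t=1}^{8}(z_t−z̄)(z_{t+1}−z̄) = 7.8395
Denominator Σ(z_t−z̄)² = 59.5556
r_1 = 7.8395 / 59.5556 = 0.132

0.132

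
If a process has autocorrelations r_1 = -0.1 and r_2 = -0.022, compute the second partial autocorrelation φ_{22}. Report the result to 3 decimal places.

-0.032

φ_{22} = (r_2 − r_1²) / (1 − r_1²)
r_1² = (-0.1)² = 0.01
Numerator = -0.022 − 0.0100 = -0.0320; denominator = 1 − 0.0100 = 0.9900
φ_{22} = -0.0320 / 0.9900 = -0.032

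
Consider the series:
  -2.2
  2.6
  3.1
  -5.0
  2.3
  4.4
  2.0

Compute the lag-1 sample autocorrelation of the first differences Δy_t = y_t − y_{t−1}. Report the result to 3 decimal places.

First differences Δy: 4.8, 0.5, -8.1, 7.3, 2.1, -2.4
Mean of differences = 0.7000
Numerator Σ(Δy_t−Δȳ)(Δy_{t+1}−Δȳ) = -52.2400
Denominator Σ(Δy_t−Δȳ)² = 149.4200
r_1(Δy) = -52.2400 / 149.4200 = -0.350

-0.350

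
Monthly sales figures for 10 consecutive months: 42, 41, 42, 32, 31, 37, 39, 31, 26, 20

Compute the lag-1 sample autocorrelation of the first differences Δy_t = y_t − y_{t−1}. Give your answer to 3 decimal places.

0.076

First differences Δy: -1, 1, -10, -1, 6, 2, -8, -5, -6
Mean of differences = -2.4444
Numerator Σ(Δy_t−Δȳ)(Δy_{t+1}−Δȳ) = 16.3580
Denominator Σ(Δy_t−Δȳ)² = 214.2222
r_1(Δy) = 16.3580 / 214.2222 = 0.076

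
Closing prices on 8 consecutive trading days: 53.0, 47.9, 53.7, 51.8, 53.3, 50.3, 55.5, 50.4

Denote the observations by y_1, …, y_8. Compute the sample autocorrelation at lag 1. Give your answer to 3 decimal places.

Mean ȳ = (53.0 + 47.9 + 53.7 + 51.8 + 53.3 + 50.3 + 55.5 + 50.4)/8 = 51.9875
Deviations from mean: 1.0125, -4.0875, 1.7125, -0.1875, 1.3125, -1.6875, 3.5125, -1.5875
Σ(y_t−ȳ)(y_{t+1}−ȳ) = (-4.1386) + (-6.9998) + (-0.3211) + (-0.2461) + (-2.2148) + (-5.9273) + (-5.5761) = -25.4239
Denominator Σ(y_t−ȳ)² = 40.1288
r_1 = -25.4239 / 40.1288 = -0.634

-0.634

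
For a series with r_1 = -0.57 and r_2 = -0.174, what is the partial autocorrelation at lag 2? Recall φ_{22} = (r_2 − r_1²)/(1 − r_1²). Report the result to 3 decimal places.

-0.739

φ_{22} = (r_2 − r_1²) / (1 − r_1²)
r_1² = (-0.57)² = 0.3249
Numerator = -0.174 − 0.3249 = -0.4989; denominator = 1 − 0.3249 = 0.6751
φ_{22} = -0.4989 / 0.6751 = -0.739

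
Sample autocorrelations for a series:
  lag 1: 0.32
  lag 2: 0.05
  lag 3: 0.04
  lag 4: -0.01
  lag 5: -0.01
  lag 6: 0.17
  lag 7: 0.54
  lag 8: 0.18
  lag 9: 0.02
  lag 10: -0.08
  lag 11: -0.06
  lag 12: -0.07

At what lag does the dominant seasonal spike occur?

7

The largest autocorrelation is r_7 = 0.54; the remaining lags stay at or below 0.32. The elevated value at lag 1 (0.32), dropping to 0.05 at lag 2, reflects decaying short-term dependence rather than seasonality.
The dominant spike at lag 7 indicates a seasonal period of 7.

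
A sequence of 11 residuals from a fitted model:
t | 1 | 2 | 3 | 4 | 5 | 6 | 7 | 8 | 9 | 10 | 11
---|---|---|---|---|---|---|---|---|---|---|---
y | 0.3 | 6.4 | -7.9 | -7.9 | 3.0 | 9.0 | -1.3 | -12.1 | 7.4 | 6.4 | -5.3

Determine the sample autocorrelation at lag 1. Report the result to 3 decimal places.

Mean ȳ = (0.3 + 6.4 − 7.9 − 7.9 + 3.0 + 9.0 − 1.3 − 12.1 + 7.4 + 6.4 − 5.3)/11 = -0.1818
Numerator Σ_{t=1}^{10}(y_t−ȳ)(y_{t+1}−ȳ) = -54.4876
Denominator Σ(y_t−ȳ)² = 527.4164
r_1 = -54.4876 / 527.4164 = -0.103

-0.103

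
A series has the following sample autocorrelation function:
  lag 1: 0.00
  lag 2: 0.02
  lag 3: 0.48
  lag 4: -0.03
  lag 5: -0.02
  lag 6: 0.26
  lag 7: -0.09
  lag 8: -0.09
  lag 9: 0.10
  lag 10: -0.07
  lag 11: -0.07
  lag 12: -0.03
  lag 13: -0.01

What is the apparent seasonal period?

3

The largest autocorrelation is r_3 = 0.48, with a weaker echo at lag 6 (0.26); the remaining lags stay at or below 0.10.
The dominant spike at lag 3 indicates a seasonal period of 3.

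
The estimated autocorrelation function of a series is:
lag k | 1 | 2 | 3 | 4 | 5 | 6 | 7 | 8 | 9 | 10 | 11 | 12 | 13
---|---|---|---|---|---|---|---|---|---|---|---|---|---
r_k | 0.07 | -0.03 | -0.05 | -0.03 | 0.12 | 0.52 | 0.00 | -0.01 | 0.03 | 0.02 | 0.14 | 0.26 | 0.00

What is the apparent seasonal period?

6

The largest autocorrelation is r_6 = 0.52, with a weaker echo at lag 12 (0.26); the remaining lags stay at or below 0.14.
The dominant spike at lag 6 indicates a seasonal period of 6.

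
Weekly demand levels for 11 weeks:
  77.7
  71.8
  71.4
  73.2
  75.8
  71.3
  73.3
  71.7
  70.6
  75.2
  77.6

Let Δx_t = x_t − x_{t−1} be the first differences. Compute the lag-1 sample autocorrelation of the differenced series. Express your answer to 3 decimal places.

-0.098

First differences Δx: -5.9, -0.4, 1.8, 2.6, -4.5, 2.0, -1.6, -1.1, 4.6, 2.4
Mean of differences = -0.0100
Numerator Σ(Δx_t−Δx̄)(Δx_{t+1}−Δx̄) = -9.8061
Denominator Σ(Δx_t−Δx̄)² = 99.9090
r_1(Δx) = -9.8061 / 99.9090 = -0.098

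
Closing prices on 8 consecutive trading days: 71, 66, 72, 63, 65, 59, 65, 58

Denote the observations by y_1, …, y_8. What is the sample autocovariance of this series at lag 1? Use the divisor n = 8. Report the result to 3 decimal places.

-0.127

Mean ȳ = (71 + 66 + 72 + 63 + 65 + 59 + 65 + 58)/8 = 64.8750
Σ_{t=1}^{7}(y_t−ȳ)(y_{t+1}−ȳ) = -1.0156
γ_1 = -1.0156 / 8 = -0.127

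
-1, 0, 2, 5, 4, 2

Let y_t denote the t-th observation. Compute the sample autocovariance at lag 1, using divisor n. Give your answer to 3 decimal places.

2.000

Mean ȳ = (-1 + 0 + 2 + 5 + 4 + 2)/6 = 2.0000
Deviations: -3.0000, -2.0000, 0.0000, 3.0000, 2.0000, 0.0000
Σ_{t=1}^{5}(y_t−ȳ)(y_{t+1}−ȳ) = 12.0000
γ_1 = 12.0000 / 6 = 2.000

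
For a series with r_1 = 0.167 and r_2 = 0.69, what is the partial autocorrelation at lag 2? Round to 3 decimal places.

φ_{22} = (r_2 − r_1²) / (1 − r_1²)
r_1² = (0.167)² = 0.027889
Numerator = 0.69 − 0.0279 = 0.6621; denominator = 1 − 0.0279 = 0.9721
φ_{22} = 0.6621 / 0.9721 = 0.681

0.681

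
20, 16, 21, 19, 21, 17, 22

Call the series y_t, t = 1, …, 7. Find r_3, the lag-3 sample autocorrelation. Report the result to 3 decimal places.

-0.355

Mean ȳ = (20 + 16 + 21 + 19 + 21 + 17 + 22)/7 = 19.4286
Deviations from mean: 0.5714, -3.4286, 1.5714, -0.4286, 1.5714, -2.4286, 2.5714
Σ(y_t−ȳ)(y_{t+3}−ȳ) = (-0.2449) + (-5.3878) + (-3.8163) + (-1.1020) = -10.5510
Denominator Σ(y_t−ȳ)² = 29.7143
r_3 = -10.5510 / 29.7143 = -0.355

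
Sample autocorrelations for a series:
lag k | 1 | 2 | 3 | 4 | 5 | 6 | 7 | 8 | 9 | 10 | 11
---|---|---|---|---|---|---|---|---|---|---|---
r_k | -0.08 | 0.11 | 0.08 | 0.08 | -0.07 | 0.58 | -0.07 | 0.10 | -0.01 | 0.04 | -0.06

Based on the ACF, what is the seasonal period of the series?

The largest autocorrelation is r_6 = 0.58; the remaining lags stay at or below 0.11.
The dominant spike at lag 6 indicates a seasonal period of 6.

6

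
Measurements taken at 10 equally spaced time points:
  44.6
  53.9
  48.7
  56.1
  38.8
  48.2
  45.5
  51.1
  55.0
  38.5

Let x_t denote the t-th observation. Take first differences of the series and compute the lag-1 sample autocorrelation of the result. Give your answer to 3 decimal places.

First differences Δx: 9.3, -5.2, 7.4, -17.3, 9.4, -2.7, 5.6, 3.9, -16.5
Mean of differences = -0.6778
Numerator Σ(Δx_t−Δx̄)(Δx_{t+1}−Δx̄) = -460.2038
Denominator Σ(Δx_t−Δx̄)² = 877.9156
r_1(Δx) = -460.2038 / 877.9156 = -0.524

-0.524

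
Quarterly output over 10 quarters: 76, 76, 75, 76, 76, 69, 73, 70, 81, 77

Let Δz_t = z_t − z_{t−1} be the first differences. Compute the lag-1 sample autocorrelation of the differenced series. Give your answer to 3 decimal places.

First differences Δz: 0, -1, 1, 0, -7, 4, -3, 11, -4
Mean of differences = 0.1111
Numerator Σ(Δz_t−Δz̄)(Δz_{t+1}−Δz̄) = -118.5679
Denominator Σ(Δz_t−Δz̄)² = 212.8889
r_1(Δz) = -118.5679 / 212.8889 = -0.557

-0.557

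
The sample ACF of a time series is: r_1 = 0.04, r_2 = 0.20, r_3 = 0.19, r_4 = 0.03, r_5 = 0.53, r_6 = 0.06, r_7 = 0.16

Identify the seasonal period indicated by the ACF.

The largest autocorrelation is r_5 = 0.53; the remaining lags stay at or below 0.20.
The dominant spike at lag 5 indicates a seasonal period of 5.

5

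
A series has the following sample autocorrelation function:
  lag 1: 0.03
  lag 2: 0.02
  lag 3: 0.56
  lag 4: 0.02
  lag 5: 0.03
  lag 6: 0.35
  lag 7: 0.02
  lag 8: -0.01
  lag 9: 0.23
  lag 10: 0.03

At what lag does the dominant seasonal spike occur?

3

The largest autocorrelation is r_3 = 0.56, with weaker echoes at lags 6 (0.35) and 9 (0.23); the remaining lags stay at or below 0.03.
The dominant spike at lag 3 indicates a seasonal period of 3.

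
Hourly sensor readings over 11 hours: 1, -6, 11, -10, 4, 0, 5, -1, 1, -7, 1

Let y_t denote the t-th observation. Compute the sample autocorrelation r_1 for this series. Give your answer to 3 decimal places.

Mean ȳ = (1 − 6 + 11 − 10 + 4 + 0 + 5 − 1 + 1 − 7 + 1)/11 = -0.0909
Numerator Σ_{t=1}^{10}(y_t−ȳ)(y_{t+1}−ȳ) = -242.2810
Denominator Σ(y_t−ȳ)² = 350.9091
r_1 = -242.2810 / 350.9091 = -0.690

-0.690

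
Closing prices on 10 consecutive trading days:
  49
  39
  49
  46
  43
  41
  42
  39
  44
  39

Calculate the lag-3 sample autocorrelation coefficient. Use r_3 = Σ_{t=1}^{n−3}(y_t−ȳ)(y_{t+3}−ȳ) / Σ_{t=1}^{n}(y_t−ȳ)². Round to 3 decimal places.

0.037

Mean ȳ = (49 + 39 + 49 + 46 + 43 + 41 + 42 + 39 + 44 + 39)/10 = 43.1000
Numerator Σ_{t=1}^{7}(y_t−ȳ)(y_{t+3}−ȳ) = 4.9700
Denominator Σ(y_t−ȳ)² = 134.9000
r_3 = 4.9700 / 134.9000 = 0.037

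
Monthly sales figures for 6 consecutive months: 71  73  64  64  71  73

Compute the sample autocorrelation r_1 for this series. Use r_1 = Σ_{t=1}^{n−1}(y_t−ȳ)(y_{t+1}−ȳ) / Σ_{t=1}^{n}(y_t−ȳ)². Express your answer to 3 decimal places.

0.137

Mean ȳ = (71 + 73 + 64 + 64 + 71 + 73)/6 = 69.3333
Deviations from mean: 1.6667, 3.6667, -5.3333, -5.3333, 1.6667, 3.6667
Σ(y_t−ȳ)(y_{t+1}−ȳ) = (6.1111) + (-19.5556) + (28.4444) + (-8.8889) + (6.1111) = 12.2222
Denominator Σ(y_t−ȳ)² = 89.3333
r_1 = 12.2222 / 89.3333 = 0.137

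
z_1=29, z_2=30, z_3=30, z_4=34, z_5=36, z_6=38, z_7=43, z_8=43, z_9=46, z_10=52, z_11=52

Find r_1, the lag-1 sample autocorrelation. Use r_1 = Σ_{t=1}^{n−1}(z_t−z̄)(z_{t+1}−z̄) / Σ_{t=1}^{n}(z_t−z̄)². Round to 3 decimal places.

Mean z̄ = (29 + 30 + 30 + 34 + 36 + 38 + 43 + 43 + 46 + 52 + 52)/11 = 39.3636
Numerator Σ_{t=1}^{10}(z_t−z̄)(z_{t+1}−z̄) = 533.5041
Denominator Σ(z_t−z̄)² = 714.5455
r_1 = 533.5041 / 714.5455 = 0.747

0.747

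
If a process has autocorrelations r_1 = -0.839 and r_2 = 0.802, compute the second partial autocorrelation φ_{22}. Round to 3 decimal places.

0.331

φ_{22} = (r_2 − r_1²) / (1 − r_1²)
r_1² = (-0.839)² = 0.703921
Numerator = 0.802 − 0.7039 = 0.0981; denominator = 1 − 0.7039 = 0.2961
φ_{22} = 0.0981 / 0.2961 = 0.331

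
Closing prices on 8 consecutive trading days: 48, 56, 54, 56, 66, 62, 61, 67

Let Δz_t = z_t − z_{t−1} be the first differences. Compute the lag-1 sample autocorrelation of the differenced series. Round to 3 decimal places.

First differences Δz: 8, -2, 2, 10, -4, -1, 6
Mean of differences = 2.7143
Numerator Σ(Δz_t−Δz̄)(Δz_{t+1}−Δz̄) = -62.9388
Denominator Σ(Δz_t−Δz̄)² = 173.4286
r_1(Δz) = -62.9388 / 173.4286 = -0.363

-0.363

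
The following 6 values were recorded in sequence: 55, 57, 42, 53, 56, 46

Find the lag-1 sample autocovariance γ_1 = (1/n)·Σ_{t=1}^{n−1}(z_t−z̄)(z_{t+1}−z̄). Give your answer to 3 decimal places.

-10.875

Mean z̄ = (55 + 57 + 42 + 53 + 56 + 46)/6 = 51.5000
Σ_{t=1}^{5}(z_t−z̄)(z_{t+1}−z̄) = -65.2500
γ_1 = -65.2500 / 6 = -10.875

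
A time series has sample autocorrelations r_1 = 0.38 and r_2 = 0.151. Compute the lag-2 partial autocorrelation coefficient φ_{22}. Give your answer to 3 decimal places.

0.008

φ_{22} = (r_2 − r_1²) / (1 − r_1²)
r_1² = (0.38)² = 0.1444
Numerator = 0.151 − 0.1444 = 0.0066; denominator = 1 − 0.1444 = 0.8556
φ_{22} = 0.0066 / 0.8556 = 0.008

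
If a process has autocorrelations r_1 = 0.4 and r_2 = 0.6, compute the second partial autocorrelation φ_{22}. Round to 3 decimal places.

φ_{22} = (r_2 − r_1²) / (1 − r_1²)
r_1² = (0.4)² = 0.16
Numerator = 0.6 − 0.1600 = 0.4400; denominator = 1 − 0.1600 = 0.8400
φ_{22} = 0.4400 / 0.8400 = 0.524

0.524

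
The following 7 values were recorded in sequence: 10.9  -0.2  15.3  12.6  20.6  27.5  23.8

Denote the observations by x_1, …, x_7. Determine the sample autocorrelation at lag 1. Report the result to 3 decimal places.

Mean x̄ = (10.9 − 0.2 + 15.3 + 12.6 + 20.6 + 27.5 + 23.8)/7 = 15.7857
Deviations from mean: -4.8857, -15.9857, -0.4857, -3.1857, 4.8143, 11.7143, 8.0143
Σ(x_t−x̄)(x_{t+1}−x̄) = (78.1016) + (7.7645) + (1.5473) + (-15.3369) + (56.3959) + (93.8816) = 222.3541
Denominator Σ(x_t−x̄)² = 514.4286
r_1 = 222.3541 / 514.4286 = 0.432

0.432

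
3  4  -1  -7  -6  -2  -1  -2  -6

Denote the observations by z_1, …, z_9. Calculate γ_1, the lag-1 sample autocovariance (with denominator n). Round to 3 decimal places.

5.667

Mean z̄ = (3 + 4 − 1 − 7 − 6 − 2 − 1 − 2 − 6)/9 = -2.0000
Σ_{t=1}^{8}(z_t−z̄)(z_{t+1}−z̄) = 51.0000
γ_1 = 51.0000 / 9 = 5.667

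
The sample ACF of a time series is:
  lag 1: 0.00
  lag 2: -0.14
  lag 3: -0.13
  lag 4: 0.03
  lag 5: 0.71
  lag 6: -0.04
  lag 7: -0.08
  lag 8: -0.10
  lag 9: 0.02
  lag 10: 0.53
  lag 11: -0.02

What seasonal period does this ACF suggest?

The largest autocorrelation is r_5 = 0.71, with a weaker echo at lag 10 (0.53); the remaining lags stay at or below 0.03.
The dominant spike at lag 5 indicates a seasonal period of 5.

5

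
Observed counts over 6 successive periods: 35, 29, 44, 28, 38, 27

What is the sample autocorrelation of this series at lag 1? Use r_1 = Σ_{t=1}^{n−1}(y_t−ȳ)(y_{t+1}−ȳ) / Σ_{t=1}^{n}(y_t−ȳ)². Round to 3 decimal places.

Mean ȳ = (35 + 29 + 44 + 28 + 38 + 27)/6 = 33.5000
Deviations from mean: 1.5000, -4.5000, 10.5000, -5.5000, 4.5000, -6.5000
Numerator Σ_{t=1}^{5}(y_t−ȳ)(y_{t+1}−ȳ) = -165.7500
Denominator Σ(y_t−ȳ)² = 225.5000
r_1 = -165.7500 / 225.5000 = -0.735

-0.735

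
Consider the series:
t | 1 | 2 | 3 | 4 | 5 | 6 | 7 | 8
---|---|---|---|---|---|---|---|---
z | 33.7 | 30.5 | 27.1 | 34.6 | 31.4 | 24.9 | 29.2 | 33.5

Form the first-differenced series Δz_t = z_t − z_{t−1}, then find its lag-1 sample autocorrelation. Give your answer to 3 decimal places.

First differences Δz: -3.2, -3.4, 7.5, -3.2, -6.5, 4.3, 4.3
Mean of differences = -0.0286
Numerator Σ(Δz_t−Δz̄)(Δz_{t+1}−Δz̄) = -27.3180
Denominator Σ(Δz_t−Δz̄)² = 167.5143
r_1(Δz) = -27.3180 / 167.5143 = -0.163

-0.163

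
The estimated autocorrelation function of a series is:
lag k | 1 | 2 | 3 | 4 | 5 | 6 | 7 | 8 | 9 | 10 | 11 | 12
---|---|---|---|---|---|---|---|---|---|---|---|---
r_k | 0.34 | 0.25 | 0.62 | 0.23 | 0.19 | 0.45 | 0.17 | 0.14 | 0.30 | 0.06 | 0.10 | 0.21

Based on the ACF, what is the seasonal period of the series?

The largest autocorrelation is r_3 = 0.62, with a weaker echo at lag 6 (0.45); the remaining lags stay at or below 0.34. The elevated value at lag 1 (0.34), dropping to 0.25 at lag 2, reflects decaying short-term dependence rather than seasonality.
The dominant spike at lag 3 indicates a seasonal period of 3.

3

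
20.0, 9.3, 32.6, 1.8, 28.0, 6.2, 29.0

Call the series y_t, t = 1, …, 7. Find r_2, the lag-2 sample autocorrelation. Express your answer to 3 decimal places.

0.673

Mean ȳ = (20.0 + 9.3 + 32.6 + 1.8 + 28.0 + 6.2 + 29.0)/7 = 18.1286
Deviations from mean: 1.8714, -8.8286, 14.4714, -16.3286, 9.8714, -11.9286, 10.8714
Σ(y_t−ȳ)(y_{t+2}−ȳ) = (27.0822) + (144.1580) + (142.8537) + (194.7765) + (107.3165) = 616.1869
Denominator Σ(y_t−ȳ)² = 915.4143
r_2 = 616.1869 / 915.4143 = 0.673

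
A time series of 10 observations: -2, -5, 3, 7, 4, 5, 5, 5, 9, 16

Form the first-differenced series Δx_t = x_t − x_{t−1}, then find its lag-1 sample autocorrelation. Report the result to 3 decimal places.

-0.086

First differences Δx: -3, 8, 4, -3, 1, 0, 0, 4, 7
Mean of differences = 2.0000
Numerator Σ(Δx_t−Δx̄)(Δx_{t+1}−Δx̄) = -11.0000
Denominator Σ(Δx_t−Δx̄)² = 128.0000
r_1(Δx) = -11.0000 / 128.0000 = -0.086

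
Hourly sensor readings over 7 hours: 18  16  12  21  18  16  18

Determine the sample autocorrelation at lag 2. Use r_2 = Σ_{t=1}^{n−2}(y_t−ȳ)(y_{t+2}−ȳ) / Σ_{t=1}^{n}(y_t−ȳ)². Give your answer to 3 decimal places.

Mean ȳ = (18 + 16 + 12 + 21 + 18 + 16 + 18)/7 = 17.0000
Deviations from mean: 1.0000, -1.0000, -5.0000, 4.0000, 1.0000, -1.0000, 1.0000
Numerator Σ_{t=1}^{5}(y_t−ȳ)(y_{t+2}−ȳ) = -17.0000
Denominator Σ(y_t−ȳ)² = 46.0000
r_2 = -17.0000 / 46.0000 = -0.370

-0.370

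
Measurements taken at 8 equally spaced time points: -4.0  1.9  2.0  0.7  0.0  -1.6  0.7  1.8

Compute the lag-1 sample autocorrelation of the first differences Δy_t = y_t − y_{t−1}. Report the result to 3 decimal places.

First differences Δy: 5.9, 0.1, -1.3, -0.7, -1.6, 2.3, 1.1
Mean of differences = 0.8286
Numerator Σ(Δy_t−Δȳ)(Δy_{t+1}−Δȳ) = 1.6478
Denominator Σ(Δy_t−Δȳ)² = 41.2543
r_1(Δy) = 1.6478 / 41.2543 = 0.040

0.040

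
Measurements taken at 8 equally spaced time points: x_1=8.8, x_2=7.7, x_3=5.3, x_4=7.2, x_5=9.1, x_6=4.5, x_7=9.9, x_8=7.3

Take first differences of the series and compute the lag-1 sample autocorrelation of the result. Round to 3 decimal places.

First differences Δx: -1.1, -2.4, 1.9, 1.9, -4.6, 5.4, -2.6
Mean of differences = -0.2143
Numerator Σ(Δx_t−Δx̄)(Δx_{t+1}−Δx̄) = -45.5045
Denominator Σ(Δx_t−Δx̄)² = 70.9486
r_1(Δx) = -45.5045 / 70.9486 = -0.641

-0.641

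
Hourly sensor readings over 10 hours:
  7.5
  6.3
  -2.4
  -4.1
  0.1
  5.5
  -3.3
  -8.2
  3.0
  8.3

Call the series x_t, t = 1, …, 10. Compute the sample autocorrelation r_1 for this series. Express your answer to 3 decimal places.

Mean x̄ = (7.5 + 6.3 − 2.4 − 4.1 + 0.1 + 5.5 − 3.3 − 8.2 + 3.0 + 8.3)/10 = 1.2700
Numerator Σ_{t=1}^{9}(x_t−x̄)(x_{t+1}−x̄) = 53.6441
Denominator Σ(x_t−x̄)² = 288.6610
r_1 = 53.6441 / 288.6610 = 0.186

0.186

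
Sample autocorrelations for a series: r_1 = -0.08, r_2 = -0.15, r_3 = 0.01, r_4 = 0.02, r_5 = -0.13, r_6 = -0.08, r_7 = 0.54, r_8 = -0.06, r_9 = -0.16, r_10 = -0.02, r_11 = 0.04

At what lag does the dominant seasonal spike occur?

7

The largest autocorrelation is r_7 = 0.54; the remaining lags stay at or below 0.04.
The dominant spike at lag 7 indicates a seasonal period of 7.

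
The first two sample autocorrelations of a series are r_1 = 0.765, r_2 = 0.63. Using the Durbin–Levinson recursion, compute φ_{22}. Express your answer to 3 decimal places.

φ_{22} = (r_2 − r_1²) / (1 − r_1²)
r_1² = (0.765)² = 0.585225
Numerator = 0.63 − 0.5852 = 0.0448; denominator = 1 − 0.5852 = 0.4148
φ_{22} = 0.0448 / 0.4148 = 0.108

0.108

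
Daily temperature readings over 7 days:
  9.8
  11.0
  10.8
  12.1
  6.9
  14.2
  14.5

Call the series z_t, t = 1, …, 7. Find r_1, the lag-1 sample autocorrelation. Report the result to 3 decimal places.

-0.164

Mean z̄ = (9.8 + 11.0 + 10.8 + 12.1 + 6.9 + 14.2 + 14.5)/7 = 11.3286
Deviations from mean: -1.5286, -0.3286, -0.5286, 0.7714, -4.4286, 2.8714, 3.1714
Σ(z_t−z̄)(z_{t+1}−z̄) = (0.5022) + (0.1737) + (-0.4078) + (-3.4163) + (-12.7163) + (9.1065) = -6.7580
Denominator Σ(z_t−z̄)² = 41.2343
r_1 = -6.7580 / 41.2343 = -0.164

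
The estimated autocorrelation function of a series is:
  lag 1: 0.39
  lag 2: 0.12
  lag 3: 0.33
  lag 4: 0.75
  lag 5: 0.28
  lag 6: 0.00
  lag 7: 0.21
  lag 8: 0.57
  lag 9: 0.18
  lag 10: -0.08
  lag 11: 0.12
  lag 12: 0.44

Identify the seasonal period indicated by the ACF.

The largest autocorrelation is r_4 = 0.75, with weaker echoes at lags 8 (0.57) and 12 (0.44); the remaining lags stay at or below 0.39. The elevated value at lag 1 (0.39), dropping to 0.12 at lag 2, reflects decaying short-term dependence rather than seasonality.
The dominant spike at lag 4 indicates a seasonal period of 4.

4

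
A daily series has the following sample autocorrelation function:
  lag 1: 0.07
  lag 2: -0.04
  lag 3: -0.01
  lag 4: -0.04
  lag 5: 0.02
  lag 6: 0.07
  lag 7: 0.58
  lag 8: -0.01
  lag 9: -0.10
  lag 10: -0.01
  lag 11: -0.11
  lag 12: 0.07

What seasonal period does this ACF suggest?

7

The largest autocorrelation is r_7 = 0.58; the remaining lags stay at or below 0.07.
The dominant spike at lag 7 indicates a seasonal period of 7.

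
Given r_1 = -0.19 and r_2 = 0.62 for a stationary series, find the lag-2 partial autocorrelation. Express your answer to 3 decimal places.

φ_{22} = (r_2 − r_1²) / (1 − r_1²)
r_1² = (-0.19)² = 0.0361
Numerator = 0.62 − 0.0361 = 0.5839; denominator = 1 − 0.0361 = 0.9639
φ_{22} = 0.5839 / 0.9639 = 0.606

0.606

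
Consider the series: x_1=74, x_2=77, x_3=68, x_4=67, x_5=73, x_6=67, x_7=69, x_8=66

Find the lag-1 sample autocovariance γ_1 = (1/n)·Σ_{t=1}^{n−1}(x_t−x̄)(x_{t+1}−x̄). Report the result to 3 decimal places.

1.107

Mean x̄ = (74 + 77 + 68 + 67 + 73 + 67 + 69 + 66)/8 = 70.1250
Σ_{t=1}^{7}(x_t−x̄)(x_{t+1}−x̄) = 8.8594
γ_1 = 8.8594 / 8 = 1.107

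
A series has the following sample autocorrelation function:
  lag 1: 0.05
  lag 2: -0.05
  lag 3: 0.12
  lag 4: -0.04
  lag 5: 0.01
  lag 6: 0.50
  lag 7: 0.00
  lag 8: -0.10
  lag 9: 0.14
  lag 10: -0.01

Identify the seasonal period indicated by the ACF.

The largest autocorrelation is r_6 = 0.50; the remaining lags stay at or below 0.14.
The dominant spike at lag 6 indicates a seasonal period of 6.

6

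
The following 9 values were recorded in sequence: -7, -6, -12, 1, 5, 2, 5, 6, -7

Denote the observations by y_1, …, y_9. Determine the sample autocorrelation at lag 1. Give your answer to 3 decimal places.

0.327

Mean ȳ = (-7 − 6 − 12 + 1 + 5 + 2 + 5 + 6 − 7)/9 = -1.4444
Numerator Σ_{t=1}^{8}(y_t−ȳ)(y_{t+1}−ȳ) = 114.3580
Denominator Σ(y_t−ȳ)² = 350.2222
r_1 = 114.3580 / 350.2222 = 0.327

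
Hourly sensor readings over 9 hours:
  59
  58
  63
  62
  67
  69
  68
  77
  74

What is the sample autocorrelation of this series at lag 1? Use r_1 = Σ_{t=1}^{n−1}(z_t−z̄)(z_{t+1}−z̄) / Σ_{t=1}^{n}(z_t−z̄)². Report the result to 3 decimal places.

0.614

Mean z̄ = (59 + 58 + 63 + 62 + 67 + 69 + 68 + 77 + 74)/9 = 66.3333
Numerator Σ_{t=1}^{8}(z_t−z̄)(z_{t+1}−z̄) = 206.2222
Denominator Σ(z_t−z̄)² = 336.0000
r_1 = 206.2222 / 336.0000 = 0.614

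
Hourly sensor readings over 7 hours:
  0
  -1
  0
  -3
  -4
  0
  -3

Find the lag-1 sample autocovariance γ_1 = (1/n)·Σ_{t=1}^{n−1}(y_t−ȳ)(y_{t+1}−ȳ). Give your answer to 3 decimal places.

-0.434

Mean ȳ = (0 − 1 + 0 − 3 − 4 + 0 − 3)/7 = -1.5714
Σ_{t=1}^{6}(y_t−ȳ)(y_{t+1}−ȳ) = -3.0408
γ_1 = -3.0408 / 7 = -0.434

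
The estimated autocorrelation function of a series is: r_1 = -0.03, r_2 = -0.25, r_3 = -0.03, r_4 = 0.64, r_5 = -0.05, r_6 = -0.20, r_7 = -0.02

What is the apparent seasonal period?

The largest autocorrelation is r_4 = 0.64; the remaining lags stay at or below -0.02.
The dominant spike at lag 4 indicates a seasonal period of 4.

4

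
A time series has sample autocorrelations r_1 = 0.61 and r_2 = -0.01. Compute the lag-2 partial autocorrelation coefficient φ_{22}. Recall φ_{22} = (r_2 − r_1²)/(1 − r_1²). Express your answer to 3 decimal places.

-0.609

φ_{22} = (r_2 − r_1²) / (1 − r_1²)
r_1² = (0.61)² = 0.3721
Numerator = -0.01 − 0.3721 = -0.3821; denominator = 1 − 0.3721 = 0.6279
φ_{22} = -0.3821 / 0.6279 = -0.609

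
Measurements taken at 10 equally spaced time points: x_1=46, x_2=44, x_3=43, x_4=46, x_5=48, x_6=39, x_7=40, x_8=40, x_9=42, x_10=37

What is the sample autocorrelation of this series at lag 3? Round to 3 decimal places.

0.104

Mean x̄ = (46 + 44 + 43 + 46 + 48 + 39 + 40 + 40 + 42 + 37)/10 = 42.5000
Σ(x_t−x̄)(x_{t+3}−x̄) = (12.2500) + (8.2500) + (-1.7500) + (-8.7500) + (-13.7500) + (1.7500) + (13.7500) = 11.7500
Denominator Σ(x_t−x̄)² = 112.5000
r_3 = 11.7500 / 112.5000 = 0.104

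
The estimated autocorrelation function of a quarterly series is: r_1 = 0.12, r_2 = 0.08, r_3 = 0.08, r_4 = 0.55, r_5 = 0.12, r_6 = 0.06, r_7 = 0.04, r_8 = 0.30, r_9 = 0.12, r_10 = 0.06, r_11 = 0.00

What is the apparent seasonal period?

The largest autocorrelation is r_4 = 0.55, with a weaker echo at lag 8 (0.30); the remaining lags stay at or below 0.12.
The dominant spike at lag 4 indicates a seasonal period of 4.

4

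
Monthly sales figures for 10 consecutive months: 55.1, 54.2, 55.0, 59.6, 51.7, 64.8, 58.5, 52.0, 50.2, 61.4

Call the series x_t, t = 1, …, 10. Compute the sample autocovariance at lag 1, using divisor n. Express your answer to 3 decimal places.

Mean x̄ = (55.1 + 54.2 + 55.0 + 59.6 + 51.7 + 64.8 + 58.5 + 52.0 + 50.2 + 61.4)/10 = 56.2500
Σ_{t=1}^{9}(x_t−x̄)(x_{t+1}−x̄) = -49.1825
γ_1 = -49.1825 / 10 = -4.918

-4.918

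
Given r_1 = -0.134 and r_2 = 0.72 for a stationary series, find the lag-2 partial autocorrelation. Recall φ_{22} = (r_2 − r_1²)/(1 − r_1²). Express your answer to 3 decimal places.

0.715

φ_{22} = (r_2 − r_1²) / (1 − r_1²)
r_1² = (-0.134)² = 0.017956
Numerator = 0.72 − 0.0180 = 0.7020; denominator = 1 − 0.0180 = 0.9820
φ_{22} = 0.7020 / 0.9820 = 0.715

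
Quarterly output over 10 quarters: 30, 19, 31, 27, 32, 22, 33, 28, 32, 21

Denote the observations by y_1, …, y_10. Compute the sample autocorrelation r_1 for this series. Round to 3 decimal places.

-0.572

Mean ȳ = (30 + 19 + 31 + 27 + 32 + 22 + 33 + 28 + 32 + 21)/10 = 27.5000
Numerator Σ_{t=1}^{9}(y_t−ȳ)(y_{t+1}−ȳ) = -134.2500
Denominator Σ(y_t−ȳ)² = 234.5000
r_1 = -134.2500 / 234.5000 = -0.572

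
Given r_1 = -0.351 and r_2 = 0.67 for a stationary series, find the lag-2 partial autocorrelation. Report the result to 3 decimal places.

φ_{22} = (r_2 − r_1²) / (1 − r_1²)
r_1² = (-0.351)² = 0.123201
Numerator = 0.67 − 0.1232 = 0.5468; denominator = 1 − 0.1232 = 0.8768
φ_{22} = 0.5468 / 0.8768 = 0.624

0.624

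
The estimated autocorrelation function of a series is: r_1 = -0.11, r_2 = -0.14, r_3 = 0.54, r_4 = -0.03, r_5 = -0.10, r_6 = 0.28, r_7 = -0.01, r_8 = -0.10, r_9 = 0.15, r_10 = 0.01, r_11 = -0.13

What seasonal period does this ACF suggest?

The largest autocorrelation is r_3 = 0.54, with weaker echoes at lags 6 (0.28) and 9 (0.15); the remaining lags stay at or below 0.01.
The dominant spike at lag 3 indicates a seasonal period of 3.

3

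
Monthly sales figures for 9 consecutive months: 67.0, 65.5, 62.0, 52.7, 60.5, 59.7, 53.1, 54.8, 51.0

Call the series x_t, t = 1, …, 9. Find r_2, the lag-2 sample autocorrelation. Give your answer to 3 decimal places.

0.053

Mean x̄ = (67.0 + 65.5 + 62.0 + 52.7 + 60.5 + 59.7 + 53.1 + 54.8 + 51.0)/9 = 58.4778
Σ(x_t−x̄)(x_{t+2}−x̄) = (30.0172) + (-40.5728) + (7.1227) + (-7.0617) + (-10.8751) + (-4.4951) + (40.2138) = 14.3490
Denominator Σ(x_t−x̄)² = 271.6756
r_2 = 14.3490 / 271.6756 = 0.053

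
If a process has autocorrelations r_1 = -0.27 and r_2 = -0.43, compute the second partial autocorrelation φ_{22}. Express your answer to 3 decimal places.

φ_{22} = (r_2 − r_1²) / (1 − r_1²)
r_1² = (-0.27)² = 0.0729
Numerator = -0.43 − 0.0729 = -0.5029; denominator = 1 − 0.0729 = 0.9271
φ_{22} = -0.5029 / 0.9271 = -0.542

-0.542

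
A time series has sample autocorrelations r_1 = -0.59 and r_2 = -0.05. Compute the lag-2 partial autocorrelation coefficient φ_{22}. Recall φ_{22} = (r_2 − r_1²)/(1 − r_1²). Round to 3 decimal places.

φ_{22} = (r_2 − r_1²) / (1 − r_1²)
r_1² = (-0.59)² = 0.3481
Numerator = -0.05 − 0.3481 = -0.3981; denominator = 1 − 0.3481 = 0.6519
φ_{22} = -0.3981 / 0.6519 = -0.611

-0.611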